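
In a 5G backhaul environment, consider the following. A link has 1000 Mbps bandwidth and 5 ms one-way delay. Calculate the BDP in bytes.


Given: bandwidth = 1000 Mbps, delay = 5 ms
BDP in bits = 1000 * 10^6 * 5 / 1000
BDP in bits = 5000000
BDP in bytes = 5000000 / 8 = 625000

625000


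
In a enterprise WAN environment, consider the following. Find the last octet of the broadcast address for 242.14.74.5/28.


Given: IP = 242.14.74.5, prefix = /28
Host bits = 32 - 28 = 4
Network last octet = 5 AND mask = 0
Host part size = 2^4 - 1 = 15
Broadcast last octet = 0 OR 15 = 15

15


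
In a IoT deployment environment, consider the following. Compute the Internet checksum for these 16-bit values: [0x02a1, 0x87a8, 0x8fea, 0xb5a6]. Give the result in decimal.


Given words: [0x02a1, 0x87a8, 0x8fea, 0xb5a6]
Step 1: Sum all words
Raw sum = 673 + 34728 + 36842 + 46502 = 118745
Step 2: Fold carry: (53209 + 1) = 53210
One's complement = ~53210 & 0xFFFF = 12325

12325


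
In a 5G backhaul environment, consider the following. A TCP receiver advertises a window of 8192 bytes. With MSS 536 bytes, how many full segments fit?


Given: RWND = 8192 bytes, MSS = 536 bytes
Full segments = floor(RWND / MSS)
Full segments = floor(8192 / 536)
Full segments = floor(15.2836) = 15

15


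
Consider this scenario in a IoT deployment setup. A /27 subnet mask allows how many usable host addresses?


Given: subnet mask /27
Host bits = 32 - 27 = 5
Total addresses = 2^5 = 32
Usable hosts = 32 - 2 (network + broadcast) = 30

30


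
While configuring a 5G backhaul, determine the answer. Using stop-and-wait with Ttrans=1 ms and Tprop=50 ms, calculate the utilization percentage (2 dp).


Given: Ttrans = 1 ms, Tprop = 50 ms
RTT = 2 * Tprop = 2 * 50 = 100 ms
U = Ttrans / (Ttrans + RTT)
U = 1 / (1 + 100)
U = 1 / 101 = 0.009901
U% = 0.99%

0.99


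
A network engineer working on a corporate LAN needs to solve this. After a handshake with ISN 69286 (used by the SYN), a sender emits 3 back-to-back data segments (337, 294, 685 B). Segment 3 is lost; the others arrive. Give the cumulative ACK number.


SYN uses sequence number 69286; first data byte = ISN + 1 = 69287.
Segment 1: SEQ = 69287, len = 337 B, covers [69287, 69623]
Segment 2: SEQ = 69624, len = 294 B, covers [69624, 69917]
Segment 3: SEQ = 69918, len = 685 B, covers [69918, 70602] [LOST]
In-order data received: bytes [69287, 69917] (segments 1..2).
Segment 3 missing -> gap begins at byte 69918.
Cumulative ACK = next expected in-order byte = 69287 + 337 + 294 = 69918

69918


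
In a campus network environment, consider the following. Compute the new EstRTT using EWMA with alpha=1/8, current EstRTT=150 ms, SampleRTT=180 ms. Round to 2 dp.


Given: EstRTT = 150 ms, SampleRTT = 180 ms, alpha = 1/8
New EstRTT = (1 - alpha) * EstRTT + alpha * SampleRTT
(7/8) * 150 = 131.25
(1/8) * 180 = 22.5
New EstRTT = 131.25 + 22.5 = 153.75 ms -> 153.75 ms (2 dp)

153.75


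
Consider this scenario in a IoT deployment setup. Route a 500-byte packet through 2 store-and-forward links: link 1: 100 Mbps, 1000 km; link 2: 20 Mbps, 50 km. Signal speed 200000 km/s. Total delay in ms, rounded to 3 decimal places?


Packet = 500 bytes = 4000 bits. Store-and-forward: sum (t_trans + t_prop) per link.
Link 1: t_trans = 4000/(100*10^6) s = 0.0400 ms; t_prop = 1000/200000 s = 5.0000 ms; subtotal = 5.0400 ms
Link 2: t_trans = 4000/(20*10^6) s = 0.2000 ms; t_prop = 50/200000 s = 0.2500 ms; subtotal = 0.4500 ms
End-to-end = 5.0400 + 0.4500 = 5.4900 ms -> 5.490 ms (3 dp)

5.490


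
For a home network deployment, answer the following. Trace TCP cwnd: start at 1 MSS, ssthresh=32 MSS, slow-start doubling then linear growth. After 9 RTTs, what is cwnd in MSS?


RTT 0: cwnd = 1 MSS (initial)
RTT 1: cwnd = 2 MSS (slow start, doubled)
RTT 2: cwnd = 4 MSS (slow start, doubled)
RTT 3: cwnd = 8 MSS (slow start, doubled)
RTT 4: cwnd = 16 MSS (slow start, doubled)
RTT 5: cwnd = 32 MSS (slow start, doubled)
RTT 6: cwnd = 33 MSS (congestion avoidance, +1)
RTT 7: cwnd = 34 MSS (congestion avoidance, +1)
RTT 8: cwnd = 35 MSS (congestion avoidance, +1)
RTT 9: cwnd = 36 MSS (congestion avoidance, +1)

36


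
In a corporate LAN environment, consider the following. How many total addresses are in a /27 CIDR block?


Given: CIDR prefix /27
Host bits = 32 - 27 = 5
Total addresses = 2^5 = 32

32


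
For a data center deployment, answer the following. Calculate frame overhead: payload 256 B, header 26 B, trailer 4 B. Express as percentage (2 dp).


Given: payload = 256 B, header = 26 B, trailer = 4 B
Overhead bytes = header + trailer = 26 + 4 = 30
Total frame = payload + overhead = 256 + 30 = 286
Overhead % = 30 / 286 * 100 = 10.4895% -> 10.49% (2 dp)

10.49


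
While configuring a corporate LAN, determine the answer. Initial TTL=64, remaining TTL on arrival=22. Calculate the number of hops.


Given: initial TTL = 64, received TTL = 22
Hops = initial TTL - received TTL
Hops = 64 - 22 = 42

42


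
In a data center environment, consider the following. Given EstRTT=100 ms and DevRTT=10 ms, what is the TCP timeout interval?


Given: EstRTT = 100 ms, DevRTT = 10 ms
Timeout = EstRTT + 4 * DevRTT
4 * DevRTT = 4 * 10 = 40
Timeout = 100 + 40 = 140 ms

140


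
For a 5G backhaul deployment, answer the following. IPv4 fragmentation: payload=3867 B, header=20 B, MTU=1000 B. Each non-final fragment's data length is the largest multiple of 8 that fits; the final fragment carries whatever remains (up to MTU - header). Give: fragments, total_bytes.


Max data per non-final fragment = floor((MTU - header)/8)*8 = floor((1000 - 20)/8)*8 = floor(980/8)*8 = 976 B
Final fragment needs no 8-byte alignment: it can carry up to MTU - header = 980 B
Non-final fragments needed = ceil((payload - 980) / 976) = ceil(2887/976) = ceil(2.9580) = 3
Number of fragments = 3 + 1 = 4
Fragment sizes (data): 3 * 976 B + 939 B (last, 939 <= 980 OK)
Total bytes sent = payload + n_frags * header = 3867 + 4*20 = 3867 + 80 = 3947 B

4, 3947


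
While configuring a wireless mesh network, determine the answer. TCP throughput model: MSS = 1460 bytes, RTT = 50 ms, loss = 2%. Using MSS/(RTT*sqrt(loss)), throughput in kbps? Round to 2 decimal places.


Given: MSS = 1460 bytes, RTT = 50 ms, loss = 2%
RTT in seconds = 50 / 1000 = 0.05
Loss rate = 2% = 0.02
sqrt(loss) = sqrt(0.02) = 0.141421356237
Throughput (bytes/s) = 1460 / (0.05 * 0.141421356237) = 206475.1801
Throughput (kbps) = 206475.1801 * 8 / 1000 = 1651.801441 -> 1651.80 kbps (2 dp)

1651.80


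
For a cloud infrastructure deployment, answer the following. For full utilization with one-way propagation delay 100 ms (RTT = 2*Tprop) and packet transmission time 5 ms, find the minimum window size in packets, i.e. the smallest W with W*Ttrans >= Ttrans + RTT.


Given: Ttrans = 5 ms, RTT = 200 ms (= 2 * Tprop, Tprop = 100 ms)
Time until first ACK returns = Ttrans + RTT = 5 + 200 = 205 ms
Need W * Ttrans >= Ttrans + RTT  ->  W >= (Ttrans + RTT) / Ttrans
(Ttrans + RTT) / Ttrans = 205 / 5 = 41
W_min = ceil(41) = 41

41


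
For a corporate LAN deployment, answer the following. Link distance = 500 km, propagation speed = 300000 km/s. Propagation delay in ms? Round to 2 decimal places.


Given: distance = 500 km, speed = 300000 km/s
Delay = distance / speed = 500 / 300000 seconds
Delay in ms = 500 * 1000 / 300000
Delay = 1.6667 ms
Rounded to 2 dp = 1.67 ms

1.67


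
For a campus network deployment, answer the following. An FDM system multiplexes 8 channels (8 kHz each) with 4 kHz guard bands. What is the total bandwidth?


Given: 8 channels, 8 kHz each, guard = 4 kHz
Channel bandwidth = 8 * 8 = 64 kHz
Guard bands = 7 gaps * 4 kHz = 28 kHz
Total = 64 + 28 = 92 kHz

92


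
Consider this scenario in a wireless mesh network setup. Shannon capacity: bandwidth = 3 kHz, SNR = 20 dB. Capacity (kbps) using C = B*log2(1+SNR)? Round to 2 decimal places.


Given: B = 3 kHz, SNR = 20 dB
SNR linear = 10^(20/10) = 100
1 + SNR = 101
log2(101) = 6.6582114828
C = 3 * 1000 * 6.6582114828 = 19974.6344 bps
C = 19.974634 kbps -> 19.97 kbps (2 dp)

19.97


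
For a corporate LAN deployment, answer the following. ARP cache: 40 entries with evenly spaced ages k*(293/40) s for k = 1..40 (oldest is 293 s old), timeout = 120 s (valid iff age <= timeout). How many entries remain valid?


Ages are k * 293/40 s for k = 1..40 (spacing = 7.3250 s).
Entry k is valid iff k * 293/40 <= 120 iff k <= 40 * 120 / 293 = 16.3823
n_valid = floor(16.3823) = 16
(n_stale = 40 - 16 = 24)

16


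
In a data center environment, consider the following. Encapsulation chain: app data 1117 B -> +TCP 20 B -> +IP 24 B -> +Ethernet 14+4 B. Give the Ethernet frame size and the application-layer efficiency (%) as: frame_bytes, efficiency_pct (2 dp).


TCP segment = 1117 + 20 = 1137 B
IP packet = 1137 + 24 = 1161 B
Ethernet frame = 1161 + 14 + 4 = 1179 B
Efficiency = app / frame = 1117 / 1179 = 0.947413 = 94.7413% -> 94.74% (2 dp)

1179, 94.74


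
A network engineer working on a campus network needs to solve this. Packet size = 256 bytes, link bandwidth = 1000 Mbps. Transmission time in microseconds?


Given: packet = 256 bytes, bandwidth = 1000 Mbps
Packet in bits = 256 * 8 = 2048 bits
Bandwidth = 1000 * 10^6 = 1000000000 bps
Time = 2048 / 1000000000 seconds
Time in us = 2048 * 10^6 / 1000000000 = 2.048

2.048


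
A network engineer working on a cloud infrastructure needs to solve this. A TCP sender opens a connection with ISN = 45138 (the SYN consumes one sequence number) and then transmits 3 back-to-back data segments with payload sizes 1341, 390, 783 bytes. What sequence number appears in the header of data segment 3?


The SYN occupies sequence number ISN = 45138, so the first data byte is ISN + 1 = 45139.
SEQ of data segment i = (ISN + 1) + sum of payload sizes of segments 1..i-1.
Segment 1: SEQ = 45139, payload = 1341 bytes
Segment 2: SEQ = 46480, payload = 390 bytes
Segment 3: SEQ = 46870, payload = 783 bytes
SEQ of segment 3 = 45139 + 1341 + 390 = 46870

46870


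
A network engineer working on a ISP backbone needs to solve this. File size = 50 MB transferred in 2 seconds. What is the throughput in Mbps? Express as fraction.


Given: file = 50 MB, time = 2 s
File in Mb = 50 * 8 = 400 Mb
Throughput = 400 / 2 Mbps
Throughput = 200 Mbps

200


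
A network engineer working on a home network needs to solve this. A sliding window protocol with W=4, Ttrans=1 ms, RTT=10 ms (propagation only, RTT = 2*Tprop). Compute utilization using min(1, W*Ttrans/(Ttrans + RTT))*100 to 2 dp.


Given: W = 4, Ttrans = 1 ms, RTT = 10 ms (= 2 * Tprop, Tprop = 5 ms)
Cycle time = Ttrans + RTT = 1 + 10 = 11 ms (first packet sent until its ACK returns)
W * Ttrans = 4 * 1 = 4 ms of sending per cycle
W * Ttrans / (Ttrans + RTT) = 4 / 11 = 0.363636
U = min(1, 0.363636) = 0.363636
U% = 36.36%

36.36


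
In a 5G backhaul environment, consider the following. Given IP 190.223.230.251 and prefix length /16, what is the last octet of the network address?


Given: IP = 190.223.230.251, prefix = /16
Subnet mask = 255.255.0.0
Last octet of IP: 251
Last octet of mask: 0
Network last octet = 251 AND 0 = 0

0


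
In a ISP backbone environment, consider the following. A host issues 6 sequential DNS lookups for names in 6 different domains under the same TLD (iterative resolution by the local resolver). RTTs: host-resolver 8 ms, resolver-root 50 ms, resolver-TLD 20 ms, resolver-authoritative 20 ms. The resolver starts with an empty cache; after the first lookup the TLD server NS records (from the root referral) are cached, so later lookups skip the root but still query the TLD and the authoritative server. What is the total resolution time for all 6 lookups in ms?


Lookup 1 (cold cache): local + root + TLD + auth = 8 + 50 + 20 + 20 = 98 ms
Lookups 2..6 (TLD NS cached -> skip root; new domain -> still ask TLD and auth): local + TLD + auth = 8 + 20 + 20 = 48 ms each
Remaining 5 lookups: 5 * 48 = 240 ms
Total = 98 + 240 = 338 ms

338


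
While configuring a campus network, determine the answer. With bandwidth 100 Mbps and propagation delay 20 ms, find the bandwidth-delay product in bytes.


Given: bandwidth = 100 Mbps, delay = 20 ms
BDP in bits = 100 * 10^6 * 20 / 1000
BDP in bits = 2000000
BDP in bytes = 2000000 / 8 = 250000

250000


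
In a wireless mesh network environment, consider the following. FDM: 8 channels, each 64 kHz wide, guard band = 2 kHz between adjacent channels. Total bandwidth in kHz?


Given: 8 channels, 64 kHz each, guard = 2 kHz
Channel bandwidth = 8 * 64 = 512 kHz
Guard bands = 7 gaps * 2 kHz = 14 kHz
Total = 512 + 14 = 526 kHz

526


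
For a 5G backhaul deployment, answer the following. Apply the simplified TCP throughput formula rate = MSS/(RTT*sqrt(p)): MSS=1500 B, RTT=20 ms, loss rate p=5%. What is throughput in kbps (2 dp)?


Given: MSS = 1500 bytes, RTT = 20 ms, loss = 5%
RTT in seconds = 20 / 1000 = 0.02
Loss rate = 5% = 0.05
sqrt(loss) = sqrt(0.05) = 0.223606797750
Throughput (bytes/s) = 1500 / (0.02 * 0.223606797750) = 335410.1966
Throughput (kbps) = 335410.1966 * 8 / 1000 = 2683.281573 -> 2683.28 kbps (2 dp)

2683.28


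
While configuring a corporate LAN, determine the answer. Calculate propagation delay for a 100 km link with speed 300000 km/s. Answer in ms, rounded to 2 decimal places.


Given: distance = 100 km, speed = 300000 km/s
Delay = distance / speed = 100 / 300000 seconds
Delay in ms = 100 * 1000 / 300000
Delay = 0.3333 ms
Rounded to 2 dp = 0.33 ms

0.33


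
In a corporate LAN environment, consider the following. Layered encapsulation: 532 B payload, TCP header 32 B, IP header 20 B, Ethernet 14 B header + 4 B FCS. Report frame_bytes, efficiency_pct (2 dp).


TCP segment = 532 + 32 = 564 B
IP packet = 564 + 20 = 584 B
Ethernet frame = 584 + 14 + 4 = 602 B
Efficiency = app / frame = 532 / 602 = 0.883721 = 88.3721% -> 88.37% (2 dp)

602, 88.37


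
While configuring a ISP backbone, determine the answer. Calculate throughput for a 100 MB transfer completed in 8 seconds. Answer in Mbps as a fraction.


Given: file = 100 MB, time = 8 s
File in Mb = 100 * 8 = 800 Mb
Throughput = 800 / 8 Mbps
Throughput = 100 Mbps

100


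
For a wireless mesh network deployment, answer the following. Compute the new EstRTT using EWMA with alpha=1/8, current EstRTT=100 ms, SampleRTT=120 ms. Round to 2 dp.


Given: EstRTT = 100 ms, SampleRTT = 120 ms, alpha = 1/8
New EstRTT = (1 - alpha) * EstRTT + alpha * SampleRTT
(7/8) * 100 = 87.5
(1/8) * 120 = 15
New EstRTT = 87.5 + 15 = 102.5 ms -> 102.50 ms (2 dp)

102.50


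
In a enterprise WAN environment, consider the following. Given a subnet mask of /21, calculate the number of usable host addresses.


Given: subnet mask /21
Host bits = 32 - 21 = 11
Total addresses = 2^11 = 2048
Usable hosts = 2048 - 2 (network + broadcast) = 2046

2046


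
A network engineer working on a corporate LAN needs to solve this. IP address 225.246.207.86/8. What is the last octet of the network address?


Given: IP = 225.246.207.86, prefix = /8
Subnet mask = 255.0.0.0
Last octet of IP: 86
Last octet of mask: 0
Network last octet = 86 AND 0 = 0

0


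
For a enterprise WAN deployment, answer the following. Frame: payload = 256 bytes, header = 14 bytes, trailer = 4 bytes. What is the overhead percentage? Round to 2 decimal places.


Given: payload = 256 B, header = 14 B, trailer = 4 B
Overhead bytes = header + trailer = 14 + 4 = 18
Total frame = payload + overhead = 256 + 18 = 274
Overhead % = 18 / 274 * 100 = 6.5693% -> 6.57% (2 dp)

6.57


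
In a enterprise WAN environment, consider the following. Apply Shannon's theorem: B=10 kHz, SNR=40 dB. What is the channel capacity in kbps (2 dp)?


Given: B = 10 kHz, SNR = 40 dB
SNR linear = 10^(40/10) = 10000
1 + SNR = 10001
log2(10001) = 13.2878566418
C = 10 * 1000 * 13.2878566418 = 132878.5664 bps
C = 132.878566 kbps -> 132.88 kbps (2 dp)

132.88


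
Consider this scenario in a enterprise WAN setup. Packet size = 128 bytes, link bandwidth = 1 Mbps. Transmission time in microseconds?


Given: packet = 128 bytes, bandwidth = 1 Mbps
Packet in bits = 128 * 8 = 1024 bits
Bandwidth = 1 * 10^6 = 1000000 bps
Time = 1024 / 1000000 seconds
Time in us = 1024 * 10^6 / 1000000 = 1024

1024


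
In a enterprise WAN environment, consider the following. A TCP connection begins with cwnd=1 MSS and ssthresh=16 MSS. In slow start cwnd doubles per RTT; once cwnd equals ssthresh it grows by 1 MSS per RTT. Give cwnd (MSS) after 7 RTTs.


RTT 0: cwnd = 1 MSS (initial)
RTT 1: cwnd = 2 MSS (slow start, doubled)
RTT 2: cwnd = 4 MSS (slow start, doubled)
RTT 3: cwnd = 8 MSS (slow start, doubled)
RTT 4: cwnd = 16 MSS (slow start, doubled)
RTT 5: cwnd = 17 MSS (congestion avoidance, +1)
RTT 6: cwnd = 18 MSS (congestion avoidance, +1)
RTT 7: cwnd = 19 MSS (congestion avoidance, +1)

19


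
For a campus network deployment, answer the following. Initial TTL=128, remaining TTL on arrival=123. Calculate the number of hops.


Given: initial TTL = 128, received TTL = 123
Hops = initial TTL - received TTL
Hops = 128 - 123 = 5

5


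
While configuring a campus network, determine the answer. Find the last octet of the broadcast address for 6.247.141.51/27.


Given: IP = 6.247.141.51, prefix = /27
Host bits = 32 - 27 = 5
Network last octet = 51 AND mask = 32
Host part size = 2^5 - 1 = 31
Broadcast last octet = 32 OR 31 = 63

63


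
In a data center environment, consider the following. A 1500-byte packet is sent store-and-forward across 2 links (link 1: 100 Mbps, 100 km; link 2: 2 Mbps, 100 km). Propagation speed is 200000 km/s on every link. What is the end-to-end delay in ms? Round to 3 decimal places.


Packet = 1500 bytes = 12000 bits. Store-and-forward: sum (t_trans + t_prop) per link.
Link 1: t_trans = 12000/(100*10^6) s = 0.1200 ms; t_prop = 100/200000 s = 0.5000 ms; subtotal = 0.6200 ms
Link 2: t_trans = 12000/(2*10^6) s = 6.0000 ms; t_prop = 100/200000 s = 0.5000 ms; subtotal = 6.5000 ms
End-to-end = 0.6200 + 6.5000 = 7.1200 ms -> 7.120 ms (3 dp)

7.120


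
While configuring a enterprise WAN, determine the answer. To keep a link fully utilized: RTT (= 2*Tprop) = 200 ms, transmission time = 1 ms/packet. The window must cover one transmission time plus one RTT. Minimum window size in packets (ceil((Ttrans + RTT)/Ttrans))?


Given: Ttrans = 1 ms, RTT = 200 ms (= 2 * Tprop, Tprop = 100 ms)
Time until first ACK returns = Ttrans + RTT = 1 + 200 = 201 ms
Need W * Ttrans >= Ttrans + RTT  ->  W >= (Ttrans + RTT) / Ttrans
(Ttrans + RTT) / Ttrans = 201 / 1 = 201
W_min = ceil(201) = 201

201


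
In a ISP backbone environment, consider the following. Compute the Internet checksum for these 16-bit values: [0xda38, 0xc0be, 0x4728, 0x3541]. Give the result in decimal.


Given words: [0xda38, 0xc0be, 0x4728, 0x3541]
Step 1: Sum all words
Raw sum = 55864 + 49342 + 18216 + 13633 = 137055
Step 2: Fold carry: (5983 + 2) = 5985
One's complement = ~5985 & 0xFFFF = 59550

59550


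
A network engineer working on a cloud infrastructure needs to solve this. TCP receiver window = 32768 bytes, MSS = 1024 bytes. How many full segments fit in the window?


Given: RWND = 32768 bytes, MSS = 1024 bytes
Full segments = floor(RWND / MSS)
Full segments = floor(32768 / 1024)
Full segments = floor(32.0) = 32

32


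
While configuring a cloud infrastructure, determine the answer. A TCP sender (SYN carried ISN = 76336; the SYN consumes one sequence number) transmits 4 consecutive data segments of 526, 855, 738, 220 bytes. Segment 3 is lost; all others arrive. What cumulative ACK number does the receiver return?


SYN uses sequence number 76336; first data byte = ISN + 1 = 76337.
Segment 1: SEQ = 76337, len = 526 B, covers [76337, 76862]
Segment 2: SEQ = 76863, len = 855 B, covers [76863, 77717]
Segment 3: SEQ = 77718, len = 738 B, covers [77718, 78455] [LOST]
Segment 4: SEQ = 78456, len = 220 B, covers [78456, 78675]
In-order data received: bytes [76337, 77717] (segments 1..2).
Segment 3 missing -> gap begins at byte 77718; later segments buffered out of order.
Cumulative ACK = next expected in-order byte = 76337 + 526 + 855 = 77718

77718


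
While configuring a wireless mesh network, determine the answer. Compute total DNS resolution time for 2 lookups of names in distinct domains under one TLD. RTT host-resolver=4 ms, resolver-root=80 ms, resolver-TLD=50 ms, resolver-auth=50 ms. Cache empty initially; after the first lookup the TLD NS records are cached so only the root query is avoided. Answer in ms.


Lookup 1 (cold cache): local + root + TLD + auth = 4 + 80 + 50 + 50 = 184 ms
Lookups 2..2 (TLD NS cached -> skip root; new domain -> still ask TLD and auth): local + TLD + auth = 4 + 50 + 50 = 104 ms each
Remaining 1 lookups: 1 * 104 = 104 ms
Total = 184 + 104 = 288 ms

288


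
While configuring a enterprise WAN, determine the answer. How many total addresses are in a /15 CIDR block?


Given: CIDR prefix /15
Host bits = 32 - 15 = 17
Total addresses = 2^17 = 131072

131072


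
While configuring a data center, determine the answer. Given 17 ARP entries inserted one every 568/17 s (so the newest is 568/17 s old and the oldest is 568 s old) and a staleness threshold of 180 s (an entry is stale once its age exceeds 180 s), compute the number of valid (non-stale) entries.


Ages are k * 568/17 s for k = 1..17 (spacing = 33.4118 s).
Entry k is valid iff k * 568/17 <= 180 iff k <= 17 * 180 / 568 = 5.3873
n_valid = floor(5.3873) = 5
(n_stale = 17 - 5 = 12)

5


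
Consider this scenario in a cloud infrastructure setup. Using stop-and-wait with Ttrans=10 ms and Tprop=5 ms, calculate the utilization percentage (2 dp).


Given: Ttrans = 10 ms, Tprop = 5 ms
RTT = 2 * Tprop = 2 * 5 = 10 ms
U = Ttrans / (Ttrans + RTT)
U = 10 / (10 + 10)
U = 10 / 20 = 0.5
U% = 50.00%

50.00


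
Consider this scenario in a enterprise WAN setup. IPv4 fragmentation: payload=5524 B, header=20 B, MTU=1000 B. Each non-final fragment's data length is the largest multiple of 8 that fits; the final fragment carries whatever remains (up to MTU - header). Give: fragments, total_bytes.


Max data per non-final fragment = floor((MTU - header)/8)*8 = floor((1000 - 20)/8)*8 = floor(980/8)*8 = 976 B
Final fragment needs no 8-byte alignment: it can carry up to MTU - header = 980 B
Non-final fragments needed = ceil((payload - 980) / 976) = ceil(4544/976) = ceil(4.6557) = 5
Number of fragments = 5 + 1 = 6
Fragment sizes (data): 5 * 976 B + 644 B (last, 644 <= 980 OK)
Total bytes sent = payload + n_frags * header = 5524 + 6*20 = 5524 + 120 = 5644 B

6, 5644


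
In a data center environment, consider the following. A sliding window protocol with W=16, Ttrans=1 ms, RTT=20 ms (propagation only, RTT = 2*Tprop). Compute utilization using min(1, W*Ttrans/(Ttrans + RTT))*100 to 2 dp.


Given: W = 16, Ttrans = 1 ms, RTT = 20 ms (= 2 * Tprop, Tprop = 10 ms)
Cycle time = Ttrans + RTT = 1 + 20 = 21 ms (first packet sent until its ACK returns)
W * Ttrans = 16 * 1 = 16 ms of sending per cycle
W * Ttrans / (Ttrans + RTT) = 16 / 21 = 0.761905
U = min(1, 0.761905) = 0.761905
U% = 76.19%

76.19


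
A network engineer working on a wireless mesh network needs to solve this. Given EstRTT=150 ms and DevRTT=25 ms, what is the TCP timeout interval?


Given: EstRTT = 150 ms, DevRTT = 25 ms
Timeout = EstRTT + 4 * DevRTT
4 * DevRTT = 4 * 25 = 100
Timeout = 150 + 100 = 250 ms

250


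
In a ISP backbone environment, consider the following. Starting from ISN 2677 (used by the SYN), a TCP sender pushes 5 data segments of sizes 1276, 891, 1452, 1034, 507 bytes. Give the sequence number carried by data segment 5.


The SYN occupies sequence number ISN = 2677, so the first data byte is ISN + 1 = 2678.
SEQ of data segment i = (ISN + 1) + sum of payload sizes of segments 1..i-1.
Segment 1: SEQ = 2678, payload = 1276 bytes
Segment 2: SEQ = 3954, payload = 891 bytes
Segment 3: SEQ = 4845, payload = 1452 bytes
Segment 4: SEQ = 6297, payload = 1034 bytes
Segment 5: SEQ = 7331, payload = 507 bytes
SEQ of segment 5 = 2678 + 1276 + 891 + 1452 + 1034 = 7331

7331


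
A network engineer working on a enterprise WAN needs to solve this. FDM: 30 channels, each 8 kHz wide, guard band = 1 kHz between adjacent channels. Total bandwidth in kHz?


Given: 30 channels, 8 kHz each, guard = 1 kHz
Channel bandwidth = 30 * 8 = 240 kHz
Guard bands = 29 gaps * 1 kHz = 29 kHz
Total = 240 + 29 = 269 kHz

269


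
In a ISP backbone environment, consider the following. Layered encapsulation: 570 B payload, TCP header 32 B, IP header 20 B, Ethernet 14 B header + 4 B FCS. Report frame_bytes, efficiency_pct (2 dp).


TCP segment = 570 + 32 = 602 B
IP packet = 602 + 20 = 622 B
Ethernet frame = 622 + 14 + 4 = 640 B
Efficiency = app / frame = 570 / 640 = 0.890625 = 89.0625% -> 89.06% (2 dp)

640, 89.06


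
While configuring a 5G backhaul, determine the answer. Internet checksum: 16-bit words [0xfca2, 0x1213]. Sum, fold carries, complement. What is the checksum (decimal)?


Given words: [0xfca2, 0x1213]
Step 1: Sum all words
Raw sum = 64674 + 4627 = 69301
Step 2: Fold carry: (3765 + 1) = 3766
One's complement = ~3766 & 0xFFFF = 61769

61769


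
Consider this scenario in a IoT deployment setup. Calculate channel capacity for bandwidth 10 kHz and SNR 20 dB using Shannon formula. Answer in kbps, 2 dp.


Given: B = 10 kHz, SNR = 20 dB
SNR linear = 10^(20/10) = 100
1 + SNR = 101
log2(101) = 6.6582114828
C = 10 * 1000 * 6.6582114828 = 66582.1148 bps
C = 66.582115 kbps -> 66.58 kbps (2 dp)

66.58


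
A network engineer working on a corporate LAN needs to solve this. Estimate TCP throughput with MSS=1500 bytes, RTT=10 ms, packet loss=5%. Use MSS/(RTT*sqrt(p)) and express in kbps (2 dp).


Given: MSS = 1500 bytes, RTT = 10 ms, loss = 5%
RTT in seconds = 10 / 1000 = 0.01
Loss rate = 5% = 0.05
sqrt(loss) = sqrt(0.05) = 0.223606797750
Throughput (bytes/s) = 1500 / (0.01 * 0.223606797750) = 670820.3932
Throughput (kbps) = 670820.3932 * 8 / 1000 = 5366.563146 -> 5366.56 kbps (2 dp)

5366.56


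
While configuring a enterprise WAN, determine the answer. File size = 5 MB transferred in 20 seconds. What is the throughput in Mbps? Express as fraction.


Given: file = 5 MB, time = 20 s
File in Mb = 5 * 8 = 40 Mb
Throughput = 40 / 20 Mbps
Throughput = 2 Mbps

2


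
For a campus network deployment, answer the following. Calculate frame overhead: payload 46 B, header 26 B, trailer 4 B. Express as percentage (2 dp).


Given: payload = 46 B, header = 26 B, trailer = 4 B
Overhead bytes = header + trailer = 26 + 4 = 30
Total frame = payload + overhead = 46 + 30 = 76
Overhead % = 30 / 76 * 100 = 39.4737% -> 39.47% (2 dp)

39.47


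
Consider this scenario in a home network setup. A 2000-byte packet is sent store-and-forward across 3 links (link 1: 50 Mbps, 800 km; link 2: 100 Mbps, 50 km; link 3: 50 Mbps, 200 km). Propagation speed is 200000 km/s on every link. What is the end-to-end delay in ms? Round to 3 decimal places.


Packet = 2000 bytes = 16000 bits. Store-and-forward: sum (t_trans + t_prop) per link.
Link 1: t_trans = 16000/(50*10^6) s = 0.3200 ms; t_prop = 800/200000 s = 4.0000 ms; subtotal = 4.3200 ms
Link 2: t_trans = 16000/(100*10^6) s = 0.1600 ms; t_prop = 50/200000 s = 0.2500 ms; subtotal = 0.4100 ms
Link 3: t_trans = 16000/(50*10^6) s = 0.3200 ms; t_prop = 200/200000 s = 1.0000 ms; subtotal = 1.3200 ms
End-to-end = 4.3200 + 0.4100 + 1.3200 = 6.0500 ms -> 6.050 ms (3 dp)

6.050


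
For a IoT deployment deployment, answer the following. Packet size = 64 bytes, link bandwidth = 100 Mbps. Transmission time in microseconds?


Given: packet = 64 bytes, bandwidth = 100 Mbps
Packet in bits = 64 * 8 = 512 bits
Bandwidth = 100 * 10^6 = 100000000 bps
Time = 512 / 100000000 seconds
Time in us = 512 * 10^6 / 100000000 = 5.12

5.12


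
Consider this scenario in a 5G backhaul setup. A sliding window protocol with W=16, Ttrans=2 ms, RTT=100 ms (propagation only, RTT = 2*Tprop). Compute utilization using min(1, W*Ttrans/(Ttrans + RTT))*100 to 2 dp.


Given: W = 16, Ttrans = 2 ms, RTT = 100 ms (= 2 * Tprop, Tprop = 50 ms)
Cycle time = Ttrans + RTT = 2 + 100 = 102 ms (first packet sent until its ACK returns)
W * Ttrans = 16 * 2 = 32 ms of sending per cycle
W * Ttrans / (Ttrans + RTT) = 32 / 102 = 0.313725
U = min(1, 0.313725) = 0.313725
U% = 31.37%

31.37


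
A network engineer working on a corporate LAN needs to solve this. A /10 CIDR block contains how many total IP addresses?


Given: CIDR prefix /10
Host bits = 32 - 10 = 22
Total addresses = 2^22 = 4194304

4194304


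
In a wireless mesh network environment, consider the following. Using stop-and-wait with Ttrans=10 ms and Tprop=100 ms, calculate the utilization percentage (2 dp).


Given: Ttrans = 10 ms, Tprop = 100 ms
RTT = 2 * Tprop = 2 * 100 = 200 ms
U = Ttrans / (Ttrans + RTT)
U = 10 / (10 + 200)
U = 10 / 210 = 0.047619
U% = 4.76%

4.76


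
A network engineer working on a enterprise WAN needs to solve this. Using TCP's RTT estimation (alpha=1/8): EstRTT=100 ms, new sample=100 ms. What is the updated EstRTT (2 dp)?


Given: EstRTT = 100 ms, SampleRTT = 100 ms, alpha = 1/8
New EstRTT = (1 - alpha) * EstRTT + alpha * SampleRTT
(7/8) * 100 = 87.5
(1/8) * 100 = 12.5
New EstRTT = 87.5 + 12.5 = 100 ms -> 100.00 ms (2 dp)

100.00


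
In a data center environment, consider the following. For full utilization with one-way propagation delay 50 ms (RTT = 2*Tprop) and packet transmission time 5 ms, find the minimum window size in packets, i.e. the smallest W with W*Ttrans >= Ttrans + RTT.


Given: Ttrans = 5 ms, RTT = 100 ms (= 2 * Tprop, Tprop = 50 ms)
Time until first ACK returns = Ttrans + RTT = 5 + 100 = 105 ms
Need W * Ttrans >= Ttrans + RTT  ->  W >= (Ttrans + RTT) / Ttrans
(Ttrans + RTT) / Ttrans = 105 / 5 = 21
W_min = ceil(21) = 21

21


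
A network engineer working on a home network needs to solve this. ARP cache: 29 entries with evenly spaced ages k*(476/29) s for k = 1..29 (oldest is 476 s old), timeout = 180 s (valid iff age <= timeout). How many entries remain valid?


Ages are k * 476/29 s for k = 1..29 (spacing = 16.4138 s).
Entry k is valid iff k * 476/29 <= 180 iff k <= 29 * 180 / 476 = 10.9664
n_valid = floor(10.9664) = 10
(n_stale = 29 - 10 = 19)

10


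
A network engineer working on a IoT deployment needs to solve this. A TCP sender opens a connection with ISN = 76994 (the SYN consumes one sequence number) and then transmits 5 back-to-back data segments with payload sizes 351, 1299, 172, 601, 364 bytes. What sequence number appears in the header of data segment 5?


The SYN occupies sequence number ISN = 76994, so the first data byte is ISN + 1 = 76995.
SEQ of data segment i = (ISN + 1) + sum of payload sizes of segments 1..i-1.
Segment 1: SEQ = 76995, payload = 351 bytes
Segment 2: SEQ = 77346, payload = 1299 bytes
Segment 3: SEQ = 78645, payload = 172 bytes
Segment 4: SEQ = 78817, payload = 601 bytes
Segment 5: SEQ = 79418, payload = 364 bytes
SEQ of segment 5 = 76995 + 351 + 1299 + 172 + 601 = 79418

79418


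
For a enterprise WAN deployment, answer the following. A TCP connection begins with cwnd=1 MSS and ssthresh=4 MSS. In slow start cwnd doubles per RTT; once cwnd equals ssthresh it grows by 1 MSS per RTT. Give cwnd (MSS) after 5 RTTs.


RTT 0: cwnd = 1 MSS (initial)
RTT 1: cwnd = 2 MSS (slow start, doubled)
RTT 2: cwnd = 4 MSS (slow start, doubled)
RTT 3: cwnd = 5 MSS (congestion avoidance, +1)
RTT 4: cwnd = 6 MSS (congestion avoidance, +1)
RTT 5: cwnd = 7 MSS (congestion avoidance, +1)

7


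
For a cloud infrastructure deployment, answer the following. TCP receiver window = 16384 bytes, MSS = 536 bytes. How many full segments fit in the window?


Given: RWND = 16384 bytes, MSS = 536 bytes
Full segments = floor(RWND / MSS)
Full segments = floor(16384 / 536)
Full segments = floor(30.5672) = 30

30


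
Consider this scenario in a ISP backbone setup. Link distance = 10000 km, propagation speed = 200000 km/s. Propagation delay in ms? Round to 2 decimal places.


Given: distance = 10000 km, speed = 200000 km/s
Delay = distance / speed = 10000 / 200000 seconds
Delay in ms = 10000 * 1000 / 200000
Delay = 50.0000 ms
Rounded to 2 dp = 50.00 ms

50.00


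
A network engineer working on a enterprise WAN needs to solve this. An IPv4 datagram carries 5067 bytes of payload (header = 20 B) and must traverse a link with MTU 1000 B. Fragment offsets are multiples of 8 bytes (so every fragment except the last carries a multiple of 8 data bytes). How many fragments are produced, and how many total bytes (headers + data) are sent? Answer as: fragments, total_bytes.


Max data per non-final fragment = floor((MTU - header)/8)*8 = floor((1000 - 20)/8)*8 = floor(980/8)*8 = 976 B
Final fragment needs no 8-byte alignment: it can carry up to MTU - header = 980 B
Non-final fragments needed = ceil((payload - 980) / 976) = ceil(4087/976) = ceil(4.1875) = 5
Number of fragments = 5 + 1 = 6
Fragment sizes (data): 5 * 976 B + 187 B (last, 187 <= 980 OK)
Total bytes sent = payload + n_frags * header = 5067 + 6*20 = 5067 + 120 = 5187 B

6, 5187


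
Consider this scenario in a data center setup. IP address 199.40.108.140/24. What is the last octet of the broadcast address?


Given: IP = 199.40.108.140, prefix = /24
Host bits = 32 - 24 = 8
Network last octet = 140 AND mask = 0
Host part size = 2^8 - 1 = 255
Broadcast last octet = 0 OR 255 = 255

255


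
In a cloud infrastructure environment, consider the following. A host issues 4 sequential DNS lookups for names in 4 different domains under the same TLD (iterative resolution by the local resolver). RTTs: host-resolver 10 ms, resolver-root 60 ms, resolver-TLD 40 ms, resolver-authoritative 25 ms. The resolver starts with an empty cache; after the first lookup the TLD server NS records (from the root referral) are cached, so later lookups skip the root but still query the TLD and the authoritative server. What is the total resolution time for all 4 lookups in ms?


Lookup 1 (cold cache): local + root + TLD + auth = 10 + 60 + 40 + 25 = 135 ms
Lookups 2..4 (TLD NS cached -> skip root; new domain -> still ask TLD and auth): local + TLD + auth = 10 + 40 + 25 = 75 ms each
Remaining 3 lookups: 3 * 75 = 225 ms
Total = 135 + 225 = 360 ms

360


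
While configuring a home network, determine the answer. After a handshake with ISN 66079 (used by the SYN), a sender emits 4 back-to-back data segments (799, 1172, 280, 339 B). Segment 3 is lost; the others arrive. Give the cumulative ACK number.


SYN uses sequence number 66079; first data byte = ISN + 1 = 66080.
Segment 1: SEQ = 66080, len = 799 B, covers [66080, 66878]
Segment 2: SEQ = 66879, len = 1172 B, covers [66879, 68050]
Segment 3: SEQ = 68051, len = 280 B, covers [68051, 68330] [LOST]
Segment 4: SEQ = 68331, len = 339 B, covers [68331, 68669]
In-order data received: bytes [66080, 68050] (segments 1..2).
Segment 3 missing -> gap begins at byte 68051; later segments buffered out of order.
Cumulative ACK = next expected in-order byte = 66080 + 799 + 1172 = 68051

68051


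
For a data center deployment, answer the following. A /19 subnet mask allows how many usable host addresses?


Given: subnet mask /19
Host bits = 32 - 19 = 13
Total addresses = 2^13 = 8192
Usable hosts = 8192 - 2 (network + broadcast) = 8190

8190


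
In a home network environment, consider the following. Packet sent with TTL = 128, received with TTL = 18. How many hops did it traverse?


Given: initial TTL = 128, received TTL = 18
Hops = initial TTL - received TTL
Hops = 128 - 18 = 110

110


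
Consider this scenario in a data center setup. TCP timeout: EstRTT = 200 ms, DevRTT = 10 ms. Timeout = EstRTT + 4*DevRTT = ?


Given: EstRTT = 200 ms, DevRTT = 10 ms
Timeout = EstRTT + 4 * DevRTT
4 * DevRTT = 4 * 10 = 40
Timeout = 200 + 40 = 240 ms

240


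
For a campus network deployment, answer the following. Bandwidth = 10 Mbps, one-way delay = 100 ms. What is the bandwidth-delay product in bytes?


Given: bandwidth = 10 Mbps, delay = 100 ms
BDP in bits = 10 * 10^6 * 100 / 1000
BDP in bits = 1000000
BDP in bytes = 1000000 / 8 = 125000

125000


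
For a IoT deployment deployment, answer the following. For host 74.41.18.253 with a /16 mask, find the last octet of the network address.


Given: IP = 74.41.18.253, prefix = /16
Subnet mask = 255.255.0.0
Last octet of IP: 253
Last octet of mask: 0
Network last octet = 253 AND 0 = 0

0


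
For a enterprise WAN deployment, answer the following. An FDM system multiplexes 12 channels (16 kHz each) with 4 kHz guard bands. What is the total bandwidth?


Given: 12 channels, 16 kHz each, guard = 4 kHz
Channel bandwidth = 12 * 16 = 192 kHz
Guard bands = 11 gaps * 4 kHz = 44 kHz
Total = 192 + 44 = 236 kHz

236


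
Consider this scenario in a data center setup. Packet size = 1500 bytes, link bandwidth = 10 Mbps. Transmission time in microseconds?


Given: packet = 1500 bytes, bandwidth = 10 Mbps
Packet in bits = 1500 * 8 = 12000 bits
Bandwidth = 10 * 10^6 = 10000000 bps
Time = 12000 / 10000000 seconds
Time in us = 12000 * 10^6 / 10000000 = 1200

1200


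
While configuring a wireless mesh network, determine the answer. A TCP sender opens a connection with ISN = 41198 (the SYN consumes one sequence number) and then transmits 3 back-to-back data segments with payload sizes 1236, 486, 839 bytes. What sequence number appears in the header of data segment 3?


The SYN occupies sequence number ISN = 41198, so the first data byte is ISN + 1 = 41199.
SEQ of data segment i = (ISN + 1) + sum of payload sizes of segments 1..i-1.
Segment 1: SEQ = 41199, payload = 1236 bytes
Segment 2: SEQ = 42435, payload = 486 bytes
Segment 3: SEQ = 42921, payload = 839 bytes
SEQ of segment 3 = 41199 + 1236 + 486 = 42921

42921


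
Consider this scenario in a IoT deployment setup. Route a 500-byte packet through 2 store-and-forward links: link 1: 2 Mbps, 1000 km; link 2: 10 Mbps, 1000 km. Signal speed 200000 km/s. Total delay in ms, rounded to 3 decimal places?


Packet = 500 bytes = 4000 bits. Store-and-forward: sum (t_trans + t_prop) per link.
Link 1: t_trans = 4000/(2*10^6) s = 2.0000 ms; t_prop = 1000/200000 s = 5.0000 ms; subtotal = 7.0000 ms
Link 2: t_trans = 4000/(10*10^6) s = 0.4000 ms; t_prop = 1000/200000 s = 5.0000 ms; subtotal = 5.4000 ms
End-to-end = 7.0000 + 5.4000 = 12.4000 ms -> 12.400 ms (3 dp)

12.400


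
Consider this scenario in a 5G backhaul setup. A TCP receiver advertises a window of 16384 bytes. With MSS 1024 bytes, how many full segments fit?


Given: RWND = 16384 bytes, MSS = 1024 bytes
Full segments = floor(RWND / MSS)
Full segments = floor(16384 / 1024)
Full segments = floor(16.0) = 16

16


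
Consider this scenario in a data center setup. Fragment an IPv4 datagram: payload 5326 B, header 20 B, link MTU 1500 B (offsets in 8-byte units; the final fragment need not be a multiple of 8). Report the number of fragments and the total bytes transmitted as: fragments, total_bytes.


Max data per non-final fragment = floor((MTU - header)/8)*8 = floor((1500 - 20)/8)*8 = floor(1480/8)*8 = 1480 B
Final fragment needs no 8-byte alignment: it can carry up to MTU - header = 1480 B
Non-final fragments needed = ceil((payload - 1480) / 1480) = ceil(3846/1480) = ceil(2.5986) = 3
Number of fragments = 3 + 1 = 4
Fragment sizes (data): 3 * 1480 B + 886 B (last, 886 <= 1480 OK)
Total bytes sent = payload + n_frags * header = 5326 + 4*20 = 5326 + 80 = 5406 B

4, 5406


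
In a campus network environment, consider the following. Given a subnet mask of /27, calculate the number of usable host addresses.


Given: subnet mask /27
Host bits = 32 - 27 = 5
Total addresses = 2^5 = 32
Usable hosts = 32 - 2 (network + broadcast) = 30

30


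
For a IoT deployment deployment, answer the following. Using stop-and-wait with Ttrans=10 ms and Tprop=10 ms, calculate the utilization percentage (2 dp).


Given: Ttrans = 10 ms, Tprop = 10 ms
RTT = 2 * Tprop = 2 * 10 = 20 ms
U = Ttrans / (Ttrans + RTT)
U = 10 / (10 + 20)
U = 10 / 30 = 0.333333
U% = 33.33%

33.33
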